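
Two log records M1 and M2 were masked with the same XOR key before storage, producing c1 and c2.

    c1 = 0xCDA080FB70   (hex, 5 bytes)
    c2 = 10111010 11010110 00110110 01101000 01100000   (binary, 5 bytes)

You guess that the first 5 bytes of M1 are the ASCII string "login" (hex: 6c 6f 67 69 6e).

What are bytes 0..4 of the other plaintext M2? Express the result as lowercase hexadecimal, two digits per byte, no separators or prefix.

1b19d1fa7e

First, c1 ⊕ c2 = (M1 ⊕ K) ⊕ (M2 ⊕ K) = M1 ⊕ M2, so the key drops out. Then M2 = (M1 ⊕ M2) ⊕ M1 over the first 5 bytes.
byte 0: (cd XOR ba) XOR 6c = 77 XOR 6c = 1b
byte 1: (a0 XOR d6) XOR 6f = 76 XOR 6f = 19
byte 2: (80 XOR 36) XOR 67 = b6 XOR 67 = d1
byte 3: (fb XOR 68) XOR 69 = 93 XOR 69 = fa
byte 4: (70 XOR 60) XOR 6e = 10 XOR 6e = 7e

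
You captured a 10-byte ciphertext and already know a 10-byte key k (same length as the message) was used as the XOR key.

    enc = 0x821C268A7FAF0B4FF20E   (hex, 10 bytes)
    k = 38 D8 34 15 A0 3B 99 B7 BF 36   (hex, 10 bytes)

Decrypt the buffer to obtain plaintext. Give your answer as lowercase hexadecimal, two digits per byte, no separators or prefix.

bac4129fdf9492f84d38

XOR is its own inverse, so applying the key byte-wise gives the result directly.
82 XOR 38 = ba
1c XOR d8 = c4
26 XOR 34 = 12
8a XOR 15 = 9f
7f XOR a0 = df
af XOR 3b = 94
0b XOR 99 = 92
4f XOR b7 = f8
f2 XOR bf = 4d
0e XOR 36 = 38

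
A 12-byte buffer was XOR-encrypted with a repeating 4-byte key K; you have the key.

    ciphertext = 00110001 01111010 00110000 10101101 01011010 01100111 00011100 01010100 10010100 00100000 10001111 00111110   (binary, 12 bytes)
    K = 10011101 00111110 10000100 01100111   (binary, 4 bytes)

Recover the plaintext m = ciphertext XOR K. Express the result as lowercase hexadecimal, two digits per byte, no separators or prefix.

ac44b4cac7599833091e0b59

The 4-byte key repeats, so the effective keystream is 9d 3e 84 67 9d 3e 84 67 9d 3e 84 67.
byte 0: 31 ⊕ 9d = ac
byte 1: 7a ⊕ 3e = 44
byte 2: 30 ⊕ 84 = b4
byte 3: ad ⊕ 67 = ca
byte 4: 5a ⊕ 9d = c7
byte 5: 67 ⊕ 3e = 59
byte 6: 1c ⊕ 84 = 98
byte 7: 54 ⊕ 67 = 33
byte 8: 94 ⊕ 9d = 09
byte 9: 20 ⊕ 3e = 1e
byte 10: 8f ⊕ 84 = 0b
byte 11: 3e ⊕ 67 = 59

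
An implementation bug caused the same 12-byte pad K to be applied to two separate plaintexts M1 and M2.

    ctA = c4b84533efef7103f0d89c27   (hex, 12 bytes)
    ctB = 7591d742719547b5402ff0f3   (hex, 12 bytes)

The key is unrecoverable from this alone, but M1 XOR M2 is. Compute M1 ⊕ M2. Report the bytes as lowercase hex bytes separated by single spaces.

b1 29 92 71 9e 7a 36 b6 b0 f7 6c d4

ctA ⊕ ctB = (M1 ⊕ K) ⊕ (M2 ⊕ K) = M1 ⊕ M2 — the shared key cancels under XOR.
196 ⊕ 117 = 177
184 ⊕ 145 =  41
 69 ⊕ 215 = 146
 51 ⊕  66 = 113
239 ⊕ 113 = 158
239 ⊕ 149 = 122
113 ⊕  71 =  54
  3 ⊕ 181 = 182
240 ⊕  64 = 176
216 ⊕  47 = 247
156 ⊕ 240 = 108
 39 ⊕ 243 = 212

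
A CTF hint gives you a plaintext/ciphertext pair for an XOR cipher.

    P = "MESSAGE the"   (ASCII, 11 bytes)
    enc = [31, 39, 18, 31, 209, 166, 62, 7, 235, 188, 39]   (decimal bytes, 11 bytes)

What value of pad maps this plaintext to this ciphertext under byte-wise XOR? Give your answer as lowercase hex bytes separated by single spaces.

Since enc = P ⊕ pad, XORing both sides with P gives pad = P ⊕ enc.
4d ^ 1f = 52
45 ^ 27 = 62
53 ^ 12 = 41
53 ^ 1f = 4c
41 ^ d1 = 90
47 ^ a6 = e1
45 ^ 3e = 7b
20 ^ 07 = 27
74 ^ eb = 9f
68 ^ bc = d4
65 ^ 27 = 42

52 62 41 4c 90 e1 7b 27 9f d4 42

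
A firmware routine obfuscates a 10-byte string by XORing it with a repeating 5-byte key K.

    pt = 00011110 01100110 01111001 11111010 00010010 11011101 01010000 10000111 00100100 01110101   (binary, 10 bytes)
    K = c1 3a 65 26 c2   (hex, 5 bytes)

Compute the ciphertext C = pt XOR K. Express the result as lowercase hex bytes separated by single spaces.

df 5c 1c dc d0 1c 6a e2 02 b7

The 5-byte key repeats, so the effective keystream is c1 3a 65 26 c2 c1 3a 65 26 c2.
byte 0: 1e xor c1 = df
byte 1: 66 xor 3a = 5c
byte 2: 79 xor 65 = 1c
byte 3: fa xor 26 = dc
byte 4: 12 xor c2 = d0
byte 5: dd xor c1 = 1c
byte 6: 50 xor 3a = 6a
byte 7: 87 xor 65 = e2
byte 8: 24 xor 26 = 02
byte 9: 75 xor c2 = b7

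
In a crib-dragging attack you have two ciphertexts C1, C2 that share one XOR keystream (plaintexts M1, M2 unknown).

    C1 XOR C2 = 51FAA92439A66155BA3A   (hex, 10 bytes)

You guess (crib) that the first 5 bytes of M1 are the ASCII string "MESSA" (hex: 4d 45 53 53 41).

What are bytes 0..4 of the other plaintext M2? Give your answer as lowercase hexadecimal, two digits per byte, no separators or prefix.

1cbffa7778

Since C1 ⊕ C2 = M1 ⊕ M2, XORing with the guessed M1 bytes yields the corresponding M2 bytes: M2 = (C1 ⊕ C2) ⊕ M1.
byte 0: 01010001 ^ 01001101 = 00011100
byte 1: 11111010 ^ 01000101 = 10111111
byte 2: 10101001 ^ 01010011 = 11111010
byte 3: 00100100 ^ 01010011 = 01110111
byte 4: 00111001 ^ 01000001 = 01111000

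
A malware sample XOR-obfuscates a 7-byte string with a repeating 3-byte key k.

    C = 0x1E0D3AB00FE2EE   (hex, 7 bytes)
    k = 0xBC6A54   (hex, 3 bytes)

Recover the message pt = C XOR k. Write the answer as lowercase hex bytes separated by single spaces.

a2 67 6e 0c 65 b6 52

The 3-byte key repeats, so the effective keystream is bc 6a 54 bc 6a 54 bc.
byte 0: 1e ^ bc = a2
byte 1: 0d ^ 6a = 67
byte 2: 3a ^ 54 = 6e
byte 3: b0 ^ bc = 0c
byte 4: 0f ^ 6a = 65
byte 5: e2 ^ 54 = b6
byte 6: ee ^ bc = 52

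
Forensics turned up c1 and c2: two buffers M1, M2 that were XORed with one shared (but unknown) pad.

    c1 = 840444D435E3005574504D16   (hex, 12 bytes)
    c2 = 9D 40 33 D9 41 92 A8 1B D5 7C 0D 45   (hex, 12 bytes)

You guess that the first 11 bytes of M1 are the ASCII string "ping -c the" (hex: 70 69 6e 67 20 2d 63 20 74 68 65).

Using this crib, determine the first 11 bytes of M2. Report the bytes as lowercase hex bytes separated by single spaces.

69 2d 19 6a 54 5c cb 6e d5 44 25

First, c1 ⊕ c2 = (M1 ⊕ K) ⊕ (M2 ⊕ K) = M1 ⊕ M2, so the key drops out. Then M2 = (M1 ⊕ M2) ⊕ M1 over the first 11 bytes.
byte 0: (84 ^ 9d) ^ 70 = 19 ^ 70 = 69
byte 1: (04 ^ 40) ^ 69 = 44 ^ 69 = 2d
byte 2: (44 ^ 33) ^ 6e = 77 ^ 6e = 19
byte 3: (d4 ^ d9) ^ 67 = 0d ^ 67 = 6a
byte 4: (35 ^ 41) ^ 20 = 74 ^ 20 = 54
byte 5: (e3 ^ 92) ^ 2d = 71 ^ 2d = 5c
byte 6: (00 ^ a8) ^ 63 = a8 ^ 63 = cb
byte 7: (55 ^ 1b) ^ 20 = 4e ^ 20 = 6e
byte 8: (74 ^ d5) ^ 74 = a1 ^ 74 = d5
byte 9: (50 ^ 7c) ^ 68 = 2c ^ 68 = 44
byte 10: (4d ^ 0d) ^ 65 = 40 ^ 65 = 25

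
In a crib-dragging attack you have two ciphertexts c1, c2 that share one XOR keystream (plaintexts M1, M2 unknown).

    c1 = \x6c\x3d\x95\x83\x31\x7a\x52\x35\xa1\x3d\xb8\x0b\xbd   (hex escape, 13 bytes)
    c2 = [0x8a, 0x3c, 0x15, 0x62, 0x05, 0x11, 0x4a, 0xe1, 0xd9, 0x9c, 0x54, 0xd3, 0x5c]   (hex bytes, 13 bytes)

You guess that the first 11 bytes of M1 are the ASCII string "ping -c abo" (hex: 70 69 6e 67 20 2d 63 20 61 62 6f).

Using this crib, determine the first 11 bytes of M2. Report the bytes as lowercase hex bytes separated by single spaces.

First, c1 ⊕ c2 = (M1 ⊕ K) ⊕ (M2 ⊕ K) = M1 ⊕ M2, so the key drops out. Then M2 = (M1 ⊕ M2) ⊕ M1 over the first 11 bytes.
byte 0: (6c ⊕ 8a) ⊕ 70 = e6 ⊕ 70 = 96
byte 1: (3d ⊕ 3c) ⊕ 69 = 01 ⊕ 69 = 68
byte 2: (95 ⊕ 15) ⊕ 6e = 80 ⊕ 6e = ee
byte 3: (83 ⊕ 62) ⊕ 67 = e1 ⊕ 67 = 86
byte 4: (31 ⊕ 05) ⊕ 20 = 34 ⊕ 20 = 14
byte 5: (7a ⊕ 11) ⊕ 2d = 6b ⊕ 2d = 46
byte 6: (52 ⊕ 4a) ⊕ 63 = 18 ⊕ 63 = 7b
byte 7: (35 ⊕ e1) ⊕ 20 = d4 ⊕ 20 = f4
byte 8: (a1 ⊕ d9) ⊕ 61 = 78 ⊕ 61 = 19
byte 9: (3d ⊕ 9c) ⊕ 62 = a1 ⊕ 62 = c3
byte 10: (b8 ⊕ 54) ⊕ 6f = ec ⊕ 6f = 83

96 68 ee 86 14 46 7b f4 19 c3 83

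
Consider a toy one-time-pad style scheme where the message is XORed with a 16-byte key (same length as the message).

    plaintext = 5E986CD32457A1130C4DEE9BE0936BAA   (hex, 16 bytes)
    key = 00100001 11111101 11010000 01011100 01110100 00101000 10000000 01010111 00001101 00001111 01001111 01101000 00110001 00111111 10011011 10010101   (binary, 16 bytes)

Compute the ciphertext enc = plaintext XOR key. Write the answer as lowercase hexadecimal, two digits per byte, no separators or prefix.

XOR is its own inverse, so applying the key byte-wise gives the result directly.
byte 0: 5e ⊕ 21 = 7f
byte 1: 98 ⊕ fd = 65
byte 2: 6c ⊕ d0 = bc
byte 3: d3 ⊕ 5c = 8f
byte 4: 24 ⊕ 74 = 50
byte 5: 57 ⊕ 28 = 7f
byte 6: a1 ⊕ 80 = 21
byte 7: 13 ⊕ 57 = 44
byte 8: 0c ⊕ 0d = 01
byte 9: 4d ⊕ 0f = 42
byte 10: ee ⊕ 4f = a1
byte 11: 9b ⊕ 68 = f3
byte 12: e0 ⊕ 31 = d1
byte 13: 93 ⊕ 3f = ac
byte 14: 6b ⊕ 9b = f0
byte 15: aa ⊕ 95 = 3f

7f65bc8f507f21440142a1f3d1acf03f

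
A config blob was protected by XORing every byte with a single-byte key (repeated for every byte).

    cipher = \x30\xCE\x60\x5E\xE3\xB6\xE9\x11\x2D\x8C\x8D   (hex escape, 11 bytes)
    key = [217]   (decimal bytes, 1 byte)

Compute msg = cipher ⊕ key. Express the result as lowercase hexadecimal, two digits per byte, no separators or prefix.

e917b9873a6f30c8f45554

The 1-byte key repeats, so the effective keystream is d9 d9 d9 d9 d9 d9 d9 d9 d9 d9 d9.
byte 0: 30 ^ d9 = e9
byte 1: ce ^ d9 = 17
byte 2: 60 ^ d9 = b9
byte 3: 5e ^ d9 = 87
byte 4: e3 ^ d9 = 3a
byte 5: b6 ^ d9 = 6f
byte 6: e9 ^ d9 = 30
byte 7: 11 ^ d9 = c8
byte 8: 2d ^ d9 = f4
byte 9: 8c ^ d9 = 55
byte 10: 8d ^ d9 = 54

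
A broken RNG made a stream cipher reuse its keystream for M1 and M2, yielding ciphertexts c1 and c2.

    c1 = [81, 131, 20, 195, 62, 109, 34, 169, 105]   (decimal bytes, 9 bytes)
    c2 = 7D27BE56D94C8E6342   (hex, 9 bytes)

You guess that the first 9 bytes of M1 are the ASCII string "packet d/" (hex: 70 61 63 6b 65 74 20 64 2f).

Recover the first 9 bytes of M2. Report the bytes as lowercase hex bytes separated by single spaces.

First, c1 ⊕ c2 = (M1 ⊕ K) ⊕ (M2 ⊕ K) = M1 ⊕ M2, so the key drops out. Then M2 = (M1 ⊕ M2) ⊕ M1 over the first 9 bytes.
byte 0: (51 xor 7d) xor 70 = 2c xor 70 = 5c
byte 1: (83 xor 27) xor 61 = a4 xor 61 = c5
byte 2: (14 xor be) xor 63 = aa xor 63 = c9
byte 3: (c3 xor 56) xor 6b = 95 xor 6b = fe
byte 4: (3e xor d9) xor 65 = e7 xor 65 = 82
byte 5: (6d xor 4c) xor 74 = 21 xor 74 = 55
byte 6: (22 xor 8e) xor 20 = ac xor 20 = 8c
byte 7: (a9 xor 63) xor 64 = ca xor 64 = ae
byte 8: (69 xor 42) xor 2f = 2b xor 2f = 04

5c c5 c9 fe 82 55 8c ae 04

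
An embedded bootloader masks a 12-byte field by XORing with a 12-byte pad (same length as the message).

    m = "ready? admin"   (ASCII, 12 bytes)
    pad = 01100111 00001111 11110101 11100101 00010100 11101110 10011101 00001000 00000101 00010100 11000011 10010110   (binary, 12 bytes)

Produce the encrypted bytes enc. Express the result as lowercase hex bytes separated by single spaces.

XOR is its own inverse, so applying the key byte-wise gives the result directly.
byte 0: 72 XOR 67 = 15
byte 1: 65 XOR 0f = 6a
byte 2: 61 XOR f5 = 94
byte 3: 64 XOR e5 = 81
byte 4: 79 XOR 14 = 6d
byte 5: 3f XOR ee = d1
byte 6: 20 XOR 9d = bd
byte 7: 61 XOR 08 = 69
byte 8: 64 XOR 05 = 61
byte 9: 6d XOR 14 = 79
byte 10: 69 XOR c3 = aa
byte 11: 6e XOR 96 = f8

15 6a 94 81 6d d1 bd 69 61 79 aa f8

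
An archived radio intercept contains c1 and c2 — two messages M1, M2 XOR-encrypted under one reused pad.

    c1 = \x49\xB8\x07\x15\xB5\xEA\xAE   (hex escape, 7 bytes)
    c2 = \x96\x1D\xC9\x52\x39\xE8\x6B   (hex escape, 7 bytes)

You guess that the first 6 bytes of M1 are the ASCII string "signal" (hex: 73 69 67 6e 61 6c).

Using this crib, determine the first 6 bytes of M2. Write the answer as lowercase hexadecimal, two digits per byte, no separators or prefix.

accca929ed6e

First, c1 ⊕ c2 = (M1 ⊕ K) ⊕ (M2 ⊕ K) = M1 ⊕ M2, so the key drops out. Then M2 = (M1 ⊕ M2) ⊕ M1 over the first 6 bytes.
byte 0: (49 ^ 96) ^ 73 = df ^ 73 = ac
byte 1: (b8 ^ 1d) ^ 69 = a5 ^ 69 = cc
byte 2: (07 ^ c9) ^ 67 = ce ^ 67 = a9
byte 3: (15 ^ 52) ^ 6e = 47 ^ 6e = 29
byte 4: (b5 ^ 39) ^ 61 = 8c ^ 61 = ed
byte 5: (ea ^ e8) ^ 6c = 02 ^ 6c = 6e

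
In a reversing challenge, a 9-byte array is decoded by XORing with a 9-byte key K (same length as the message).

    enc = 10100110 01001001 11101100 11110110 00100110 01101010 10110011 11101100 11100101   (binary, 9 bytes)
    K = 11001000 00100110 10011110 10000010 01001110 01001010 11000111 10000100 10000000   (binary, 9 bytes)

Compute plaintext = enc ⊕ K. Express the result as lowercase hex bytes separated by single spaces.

a6 XOR c8 = 6e
49 XOR 26 = 6f
ec XOR 9e = 72
f6 XOR 82 = 74
26 XOR 4e = 68
6a XOR 4a = 20
b3 XOR c7 = 74
ec XOR 84 = 68
e5 XOR 80 = 65

6e 6f 72 74 68 20 74 68 65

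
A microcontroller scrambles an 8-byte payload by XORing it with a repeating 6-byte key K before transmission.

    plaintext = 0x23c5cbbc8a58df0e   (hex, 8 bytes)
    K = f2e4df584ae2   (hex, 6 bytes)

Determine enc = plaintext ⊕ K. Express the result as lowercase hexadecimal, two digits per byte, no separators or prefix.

d12114e4c0ba2dea

The 6-byte key repeats, so the effective keystream is f2 e4 df 58 4a e2 f2 e4.
byte 0:  35 ⊕ 242 = 209
byte 1: 197 ⊕ 228 =  33
byte 2: 203 ⊕ 223 =  20
byte 3: 188 ⊕  88 = 228
byte 4: 138 ⊕  74 = 192
byte 5:  88 ⊕ 226 = 186
byte 6: 223 ⊕ 242 =  45
byte 7:  14 ⊕ 228 = 234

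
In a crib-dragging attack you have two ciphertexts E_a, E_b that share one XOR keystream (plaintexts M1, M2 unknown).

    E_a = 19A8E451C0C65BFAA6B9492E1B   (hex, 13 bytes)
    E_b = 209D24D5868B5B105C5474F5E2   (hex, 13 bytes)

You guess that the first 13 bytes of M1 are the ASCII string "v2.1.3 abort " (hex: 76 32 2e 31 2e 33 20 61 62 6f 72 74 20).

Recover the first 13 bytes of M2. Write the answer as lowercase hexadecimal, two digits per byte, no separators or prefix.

First, E_a ⊕ E_b = (M1 ⊕ K) ⊕ (M2 ⊕ K) = M1 ⊕ M2, so the key drops out. Then M2 = (M1 ⊕ M2) ⊕ M1 over the first 13 bytes.
byte 0: (19 ^ 20) ^ 76 = 39 ^ 76 = 4f
byte 1: (a8 ^ 9d) ^ 32 = 35 ^ 32 = 07
byte 2: (e4 ^ 24) ^ 2e = c0 ^ 2e = ee
byte 3: (51 ^ d5) ^ 31 = 84 ^ 31 = b5
byte 4: (c0 ^ 86) ^ 2e = 46 ^ 2e = 68
byte 5: (c6 ^ 8b) ^ 33 = 4d ^ 33 = 7e
byte 6: (5b ^ 5b) ^ 20 = 00 ^ 20 = 20
byte 7: (fa ^ 10) ^ 61 = ea ^ 61 = 8b
byte 8: (a6 ^ 5c) ^ 62 = fa ^ 62 = 98
byte 9: (b9 ^ 54) ^ 6f = ed ^ 6f = 82
byte 10: (49 ^ 74) ^ 72 = 3d ^ 72 = 4f
byte 11: (2e ^ f5) ^ 74 = db ^ 74 = af
byte 12: (1b ^ e2) ^ 20 = f9 ^ 20 = d9

4f07eeb5687e208b98824fafd9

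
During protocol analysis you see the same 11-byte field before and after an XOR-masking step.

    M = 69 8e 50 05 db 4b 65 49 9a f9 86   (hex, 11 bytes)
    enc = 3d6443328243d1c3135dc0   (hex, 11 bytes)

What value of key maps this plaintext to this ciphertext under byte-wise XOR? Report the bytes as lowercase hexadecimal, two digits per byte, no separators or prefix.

54ea13375908b48a89a446

Since enc = M ⊕ key, XORing both sides with M gives key = M ⊕ enc.
69 xor 3d = 54
8e xor 64 = ea
50 xor 43 = 13
05 xor 32 = 37
db xor 82 = 59
4b xor 43 = 08
65 xor d1 = b4
49 xor c3 = 8a
9a xor 13 = 89
f9 xor 5d = a4
86 xor c0 = 46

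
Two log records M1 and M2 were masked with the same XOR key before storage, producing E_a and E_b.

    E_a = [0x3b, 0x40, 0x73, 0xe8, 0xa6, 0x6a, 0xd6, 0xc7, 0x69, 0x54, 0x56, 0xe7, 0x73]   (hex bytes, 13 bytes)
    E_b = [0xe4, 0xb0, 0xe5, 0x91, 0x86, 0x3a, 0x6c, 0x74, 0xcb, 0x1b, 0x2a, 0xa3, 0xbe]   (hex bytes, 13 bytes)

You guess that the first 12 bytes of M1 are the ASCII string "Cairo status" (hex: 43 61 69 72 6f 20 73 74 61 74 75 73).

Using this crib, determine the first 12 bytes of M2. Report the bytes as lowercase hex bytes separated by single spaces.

First, E_a ⊕ E_b = (M1 ⊕ K) ⊕ (M2 ⊕ K) = M1 ⊕ M2, so the key drops out. Then M2 = (M1 ⊕ M2) ⊕ M1 over the first 12 bytes.
byte 0: (3b xor e4) xor 43 = df xor 43 = 9c
byte 1: (40 xor b0) xor 61 = f0 xor 61 = 91
byte 2: (73 xor e5) xor 69 = 96 xor 69 = ff
byte 3: (e8 xor 91) xor 72 = 79 xor 72 = 0b
byte 4: (a6 xor 86) xor 6f = 20 xor 6f = 4f
byte 5: (6a xor 3a) xor 20 = 50 xor 20 = 70
byte 6: (d6 xor 6c) xor 73 = ba xor 73 = c9
byte 7: (c7 xor 74) xor 74 = b3 xor 74 = c7
byte 8: (69 xor cb) xor 61 = a2 xor 61 = c3
byte 9: (54 xor 1b) xor 74 = 4f xor 74 = 3b
byte 10: (56 xor 2a) xor 75 = 7c xor 75 = 09
byte 11: (e7 xor a3) xor 73 = 44 xor 73 = 37

9c 91 ff 0b 4f 70 c9 c7 c3 3b 09 37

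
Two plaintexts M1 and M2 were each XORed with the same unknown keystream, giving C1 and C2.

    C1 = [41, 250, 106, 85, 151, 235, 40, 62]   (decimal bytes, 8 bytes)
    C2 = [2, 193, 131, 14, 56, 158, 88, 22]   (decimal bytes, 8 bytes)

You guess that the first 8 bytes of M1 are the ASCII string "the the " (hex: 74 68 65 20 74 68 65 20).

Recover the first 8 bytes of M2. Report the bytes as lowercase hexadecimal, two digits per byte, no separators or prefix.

5f538c7bdb1d1508

First, C1 ⊕ C2 = (M1 ⊕ K) ⊕ (M2 ⊕ K) = M1 ⊕ M2, so the key drops out. Then M2 = (M1 ⊕ M2) ⊕ M1 over the first 8 bytes.
byte 0: (29 XOR 02) XOR 74 = 2b XOR 74 = 5f
byte 1: (fa XOR c1) XOR 68 = 3b XOR 68 = 53
byte 2: (6a XOR 83) XOR 65 = e9 XOR 65 = 8c
byte 3: (55 XOR 0e) XOR 20 = 5b XOR 20 = 7b
byte 4: (97 XOR 38) XOR 74 = af XOR 74 = db
byte 5: (eb XOR 9e) XOR 68 = 75 XOR 68 = 1d
byte 6: (28 XOR 58) XOR 65 = 70 XOR 65 = 15
byte 7: (3e XOR 16) XOR 20 = 28 XOR 20 = 08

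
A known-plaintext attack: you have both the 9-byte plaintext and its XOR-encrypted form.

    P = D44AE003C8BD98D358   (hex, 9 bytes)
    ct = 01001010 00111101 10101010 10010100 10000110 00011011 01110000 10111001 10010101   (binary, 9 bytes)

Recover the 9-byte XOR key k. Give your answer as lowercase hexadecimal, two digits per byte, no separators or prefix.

Since ct = P ⊕ k, XORing both sides with P gives k = P ⊕ ct.
d4 XOR 4a = 9e
4a XOR 3d = 77
e0 XOR aa = 4a
03 XOR 94 = 97
c8 XOR 86 = 4e
bd XOR 1b = a6
98 XOR 70 = e8
d3 XOR b9 = 6a
58 XOR 95 = cd

9e774a974ea6e86acd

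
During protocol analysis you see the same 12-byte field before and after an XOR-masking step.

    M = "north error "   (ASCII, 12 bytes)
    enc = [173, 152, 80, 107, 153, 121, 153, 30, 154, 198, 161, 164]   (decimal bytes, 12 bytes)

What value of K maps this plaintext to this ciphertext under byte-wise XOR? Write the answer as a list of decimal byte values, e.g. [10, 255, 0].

[195, 247, 34, 31, 241, 89, 252, 108, 232, 169, 211, 132]

Since enc = M ⊕ K, XORing both sides with M gives K = M ⊕ enc.
6e XOR ad = c3
6f XOR 98 = f7
72 XOR 50 = 22
74 XOR 6b = 1f
68 XOR 99 = f1
20 XOR 79 = 59
65 XOR 99 = fc
72 XOR 1e = 6c
72 XOR 9a = e8
6f XOR c6 = a9
72 XOR a1 = d3
20 XOR a4 = 84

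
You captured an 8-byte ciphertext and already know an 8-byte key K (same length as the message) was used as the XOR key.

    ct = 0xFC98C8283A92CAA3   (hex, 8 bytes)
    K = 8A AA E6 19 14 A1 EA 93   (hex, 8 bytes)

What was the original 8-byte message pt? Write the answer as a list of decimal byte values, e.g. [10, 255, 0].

[118, 50, 46, 49, 46, 51, 32, 48]

XOR is its own inverse, so applying the key byte-wise gives the result directly.
fc ⊕ 8a = 76
98 ⊕ aa = 32
c8 ⊕ e6 = 2e
28 ⊕ 19 = 31
3a ⊕ 14 = 2e
92 ⊕ a1 = 33
ca ⊕ ea = 20
a3 ⊕ 93 = 30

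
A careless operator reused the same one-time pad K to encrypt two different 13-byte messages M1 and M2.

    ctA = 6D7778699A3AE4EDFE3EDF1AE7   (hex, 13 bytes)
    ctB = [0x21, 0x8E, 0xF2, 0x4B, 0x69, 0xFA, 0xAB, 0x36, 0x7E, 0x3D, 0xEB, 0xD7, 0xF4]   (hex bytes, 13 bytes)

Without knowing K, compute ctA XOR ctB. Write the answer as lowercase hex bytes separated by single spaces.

ctA ⊕ ctB = (M1 ⊕ K) ⊕ (M2 ⊕ K) = M1 ⊕ M2 — the shared key cancels under XOR.
109 ^  33 =  76
119 ^ 142 = 249
120 ^ 242 = 138
105 ^  75 =  34
154 ^ 105 = 243
 58 ^ 250 = 192
228 ^ 171 =  79
237 ^  54 = 219
254 ^ 126 = 128
 62 ^  61 =   3
223 ^ 235 =  52
 26 ^ 215 = 205
231 ^ 244 =  19

4c f9 8a 22 f3 c0 4f db 80 03 34 cd 13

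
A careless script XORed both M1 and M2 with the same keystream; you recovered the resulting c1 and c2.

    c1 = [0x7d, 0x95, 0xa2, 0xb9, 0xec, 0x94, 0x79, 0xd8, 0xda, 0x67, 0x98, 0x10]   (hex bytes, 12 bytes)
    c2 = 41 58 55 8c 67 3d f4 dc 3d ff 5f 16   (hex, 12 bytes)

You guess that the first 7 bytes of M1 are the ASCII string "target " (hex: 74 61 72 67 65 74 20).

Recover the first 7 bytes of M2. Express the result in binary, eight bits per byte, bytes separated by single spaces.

01001000 10101100 10000101 01010010 11101110 11011101 10101101

First, c1 ⊕ c2 = (M1 ⊕ K) ⊕ (M2 ⊕ K) = M1 ⊕ M2, so the key drops out. Then M2 = (M1 ⊕ M2) ⊕ M1 over the first 7 bytes.
byte 0: (7d ⊕ 41) ⊕ 74 = 3c ⊕ 74 = 48
byte 1: (95 ⊕ 58) ⊕ 61 = cd ⊕ 61 = ac
byte 2: (a2 ⊕ 55) ⊕ 72 = f7 ⊕ 72 = 85
byte 3: (b9 ⊕ 8c) ⊕ 67 = 35 ⊕ 67 = 52
byte 4: (ec ⊕ 67) ⊕ 65 = 8b ⊕ 65 = ee
byte 5: (94 ⊕ 3d) ⊕ 74 = a9 ⊕ 74 = dd
byte 6: (79 ⊕ f4) ⊕ 20 = 8d ⊕ 20 = ad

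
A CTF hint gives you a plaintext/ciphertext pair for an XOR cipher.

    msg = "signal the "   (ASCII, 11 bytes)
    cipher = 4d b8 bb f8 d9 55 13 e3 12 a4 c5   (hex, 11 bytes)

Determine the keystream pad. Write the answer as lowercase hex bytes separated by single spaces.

3e d1 dc 96 b8 39 33 97 7a c1 e5

Since cipher = msg ⊕ pad, XORing both sides with msg gives pad = msg ⊕ cipher.
byte 0: 73 XOR 4d = 3e
byte 1: 69 XOR b8 = d1
byte 2: 67 XOR bb = dc
byte 3: 6e XOR f8 = 96
byte 4: 61 XOR d9 = b8
byte 5: 6c XOR 55 = 39
byte 6: 20 XOR 13 = 33
byte 7: 74 XOR e3 = 97
byte 8: 68 XOR 12 = 7a
byte 9: 65 XOR a4 = c1
byte 10: 20 XOR c5 = e5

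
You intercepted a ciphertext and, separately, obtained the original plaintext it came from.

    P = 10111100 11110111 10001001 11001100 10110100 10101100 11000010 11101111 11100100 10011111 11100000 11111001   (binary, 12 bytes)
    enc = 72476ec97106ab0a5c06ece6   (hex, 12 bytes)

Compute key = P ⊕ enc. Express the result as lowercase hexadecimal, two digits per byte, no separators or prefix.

Since enc = P ⊕ key, XORing both sides with P gives key = P ⊕ enc.
bc XOR 72 = ce
f7 XOR 47 = b0
89 XOR 6e = e7
cc XOR c9 = 05
b4 XOR 71 = c5
ac XOR 06 = aa
c2 XOR ab = 69
ef XOR 0a = e5
e4 XOR 5c = b8
9f XOR 06 = 99
e0 XOR ec = 0c
f9 XOR e6 = 1f

ceb0e705c5aa69e5b8990c1f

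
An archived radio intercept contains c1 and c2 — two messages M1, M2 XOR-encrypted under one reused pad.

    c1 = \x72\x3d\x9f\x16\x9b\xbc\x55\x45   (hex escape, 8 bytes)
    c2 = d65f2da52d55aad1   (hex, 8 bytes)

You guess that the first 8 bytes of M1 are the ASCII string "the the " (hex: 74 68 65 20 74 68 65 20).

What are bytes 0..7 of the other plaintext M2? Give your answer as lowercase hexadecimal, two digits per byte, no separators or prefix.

d00ad793c2819ab4

First, c1 ⊕ c2 = (M1 ⊕ K) ⊕ (M2 ⊕ K) = M1 ⊕ M2, so the key drops out. Then M2 = (M1 ⊕ M2) ⊕ M1 over the first 8 bytes.
byte 0: (72 XOR d6) XOR 74 = a4 XOR 74 = d0
byte 1: (3d XOR 5f) XOR 68 = 62 XOR 68 = 0a
byte 2: (9f XOR 2d) XOR 65 = b2 XOR 65 = d7
byte 3: (16 XOR a5) XOR 20 = b3 XOR 20 = 93
byte 4: (9b XOR 2d) XOR 74 = b6 XOR 74 = c2
byte 5: (bc XOR 55) XOR 68 = e9 XOR 68 = 81
byte 6: (55 XOR aa) XOR 65 = ff XOR 65 = 9a
byte 7: (45 XOR d1) XOR 20 = 94 XOR 20 = b4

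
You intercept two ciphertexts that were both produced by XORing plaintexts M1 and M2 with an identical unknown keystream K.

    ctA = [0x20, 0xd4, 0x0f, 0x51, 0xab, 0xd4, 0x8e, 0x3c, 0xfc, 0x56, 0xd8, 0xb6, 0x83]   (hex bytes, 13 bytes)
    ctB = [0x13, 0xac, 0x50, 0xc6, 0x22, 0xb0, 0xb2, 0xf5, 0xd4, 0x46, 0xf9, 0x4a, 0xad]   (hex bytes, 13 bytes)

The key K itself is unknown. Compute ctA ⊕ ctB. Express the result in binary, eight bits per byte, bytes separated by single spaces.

ctA ⊕ ctB = (M1 ⊕ K) ⊕ (M2 ⊕ K) = M1 ⊕ M2 — the shared key cancels under XOR.
byte 0: 20 xor 13 = 33
byte 1: d4 xor ac = 78
byte 2: 0f xor 50 = 5f
byte 3: 51 xor c6 = 97
byte 4: ab xor 22 = 89
byte 5: d4 xor b0 = 64
byte 6: 8e xor b2 = 3c
byte 7: 3c xor f5 = c9
byte 8: fc xor d4 = 28
byte 9: 56 xor 46 = 10
byte 10: d8 xor f9 = 21
byte 11: b6 xor 4a = fc
byte 12: 83 xor ad = 2e

00110011 01111000 01011111 10010111 10001001 01100100 00111100 11001001 00101000 00010000 00100001 11111100 00101110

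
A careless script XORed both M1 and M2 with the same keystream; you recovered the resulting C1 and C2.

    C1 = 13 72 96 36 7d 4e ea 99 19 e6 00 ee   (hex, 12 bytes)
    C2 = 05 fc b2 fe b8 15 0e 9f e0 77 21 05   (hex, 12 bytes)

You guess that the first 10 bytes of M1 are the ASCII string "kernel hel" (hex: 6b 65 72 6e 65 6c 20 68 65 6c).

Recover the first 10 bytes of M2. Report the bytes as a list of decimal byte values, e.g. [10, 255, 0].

[125, 235, 86, 166, 160, 55, 196, 110, 156, 253]

First, C1 ⊕ C2 = (M1 ⊕ K) ⊕ (M2 ⊕ K) = M1 ⊕ M2, so the key drops out. Then M2 = (M1 ⊕ M2) ⊕ M1 over the first 10 bytes.
byte 0: (13 ⊕ 05) ⊕ 6b = 16 ⊕ 6b = 7d
byte 1: (72 ⊕ fc) ⊕ 65 = 8e ⊕ 65 = eb
byte 2: (96 ⊕ b2) ⊕ 72 = 24 ⊕ 72 = 56
byte 3: (36 ⊕ fe) ⊕ 6e = c8 ⊕ 6e = a6
byte 4: (7d ⊕ b8) ⊕ 65 = c5 ⊕ 65 = a0
byte 5: (4e ⊕ 15) ⊕ 6c = 5b ⊕ 6c = 37
byte 6: (ea ⊕ 0e) ⊕ 20 = e4 ⊕ 20 = c4
byte 7: (99 ⊕ 9f) ⊕ 68 = 06 ⊕ 68 = 6e
byte 8: (19 ⊕ e0) ⊕ 65 = f9 ⊕ 65 = 9c
byte 9: (e6 ⊕ 77) ⊕ 6c = 91 ⊕ 6c = fd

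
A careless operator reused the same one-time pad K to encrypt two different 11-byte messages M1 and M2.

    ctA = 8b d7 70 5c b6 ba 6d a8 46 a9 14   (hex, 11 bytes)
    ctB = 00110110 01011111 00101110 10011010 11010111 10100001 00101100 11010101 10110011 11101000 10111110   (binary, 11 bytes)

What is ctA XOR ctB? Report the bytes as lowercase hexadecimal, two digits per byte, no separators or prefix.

ctA ⊕ ctB = (M1 ⊕ K) ⊕ (M2 ⊕ K) = M1 ⊕ M2 — the shared key cancels under XOR.
139 XOR  54 = 189
215 XOR  95 = 136
112 XOR  46 =  94
 92 XOR 154 = 198
182 XOR 215 =  97
186 XOR 161 =  27
109 XOR  44 =  65
168 XOR 213 = 125
 70 XOR 179 = 245
169 XOR 232 =  65
 20 XOR 190 = 170

bd885ec6611b417df541aa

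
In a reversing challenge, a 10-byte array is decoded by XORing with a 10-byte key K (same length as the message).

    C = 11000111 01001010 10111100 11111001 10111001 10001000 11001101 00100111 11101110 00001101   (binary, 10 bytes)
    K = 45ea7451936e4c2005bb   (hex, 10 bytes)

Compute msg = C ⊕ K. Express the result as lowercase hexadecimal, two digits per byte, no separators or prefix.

82a0c8a82ae68107ebb6

199 ⊕  69 = 130
 74 ⊕ 234 = 160
188 ⊕ 116 = 200
249 ⊕  81 = 168
185 ⊕ 147 =  42
136 ⊕ 110 = 230
205 ⊕  76 = 129
 39 ⊕  32 =   7
238 ⊕   5 = 235
 13 ⊕ 187 = 182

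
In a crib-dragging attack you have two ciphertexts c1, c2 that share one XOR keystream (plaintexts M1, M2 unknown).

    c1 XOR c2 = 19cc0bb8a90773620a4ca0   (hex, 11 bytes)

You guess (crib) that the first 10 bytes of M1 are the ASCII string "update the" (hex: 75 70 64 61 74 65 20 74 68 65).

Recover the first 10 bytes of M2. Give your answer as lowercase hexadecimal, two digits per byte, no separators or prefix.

Since c1 ⊕ c2 = M1 ⊕ M2, XORing with the guessed M1 bytes yields the corresponding M2 bytes: M2 = (c1 ⊕ c2) ⊕ M1.
byte 0: 19 ^ 75 = 6c
byte 1: cc ^ 70 = bc
byte 2: 0b ^ 64 = 6f
byte 3: b8 ^ 61 = d9
byte 4: a9 ^ 74 = dd
byte 5: 07 ^ 65 = 62
byte 6: 73 ^ 20 = 53
byte 7: 62 ^ 74 = 16
byte 8: 0a ^ 68 = 62
byte 9: 4c ^ 65 = 29

6cbc6fd9dd6253166229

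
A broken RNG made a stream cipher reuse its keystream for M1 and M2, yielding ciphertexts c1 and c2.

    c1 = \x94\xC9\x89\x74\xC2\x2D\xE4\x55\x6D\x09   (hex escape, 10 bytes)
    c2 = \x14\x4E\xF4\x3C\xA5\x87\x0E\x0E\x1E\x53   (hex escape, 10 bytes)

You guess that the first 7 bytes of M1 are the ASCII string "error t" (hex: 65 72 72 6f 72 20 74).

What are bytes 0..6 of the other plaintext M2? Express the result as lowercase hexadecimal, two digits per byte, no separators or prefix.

e5f50f27158a9e

First, c1 ⊕ c2 = (M1 ⊕ K) ⊕ (M2 ⊕ K) = M1 ⊕ M2, so the key drops out. Then M2 = (M1 ⊕ M2) ⊕ M1 over the first 7 bytes.
byte 0: (94 XOR 14) XOR 65 = 80 XOR 65 = e5
byte 1: (c9 XOR 4e) XOR 72 = 87 XOR 72 = f5
byte 2: (89 XOR f4) XOR 72 = 7d XOR 72 = 0f
byte 3: (74 XOR 3c) XOR 6f = 48 XOR 6f = 27
byte 4: (c2 XOR a5) XOR 72 = 67 XOR 72 = 15
byte 5: (2d XOR 87) XOR 20 = aa XOR 20 = 8a
byte 6: (e4 XOR 0e) XOR 74 = ea XOR 74 = 9e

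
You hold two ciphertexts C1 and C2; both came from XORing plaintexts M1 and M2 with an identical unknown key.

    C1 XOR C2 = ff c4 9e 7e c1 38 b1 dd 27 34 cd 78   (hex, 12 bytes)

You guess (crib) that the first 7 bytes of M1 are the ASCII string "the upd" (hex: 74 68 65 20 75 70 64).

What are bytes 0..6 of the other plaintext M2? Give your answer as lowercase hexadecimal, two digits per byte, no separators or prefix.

8bacfb5eb448d5

Since C1 ⊕ C2 = M1 ⊕ M2, XORing with the guessed M1 bytes yields the corresponding M2 bytes: M2 = (C1 ⊕ C2) ⊕ M1.
byte 0: ff XOR 74 = 8b
byte 1: c4 XOR 68 = ac
byte 2: 9e XOR 65 = fb
byte 3: 7e XOR 20 = 5e
byte 4: c1 XOR 75 = b4
byte 5: 38 XOR 70 = 48
byte 6: b1 XOR 64 = d5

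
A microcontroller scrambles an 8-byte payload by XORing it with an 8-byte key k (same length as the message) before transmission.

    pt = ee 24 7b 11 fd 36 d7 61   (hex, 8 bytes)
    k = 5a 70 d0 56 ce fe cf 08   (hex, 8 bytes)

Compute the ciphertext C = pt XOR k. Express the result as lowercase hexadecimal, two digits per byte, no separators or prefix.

b454ab4733c81869

byte 0: 11101110 xor 01011010 = 10110100
byte 1: 00100100 xor 01110000 = 01010100
byte 2: 01111011 xor 11010000 = 10101011
byte 3: 00010001 xor 01010110 = 01000111
byte 4: 11111101 xor 11001110 = 00110011
byte 5: 00110110 xor 11111110 = 11001000
byte 6: 11010111 xor 11001111 = 00011000
byte 7: 01100001 xor 00001000 = 01101001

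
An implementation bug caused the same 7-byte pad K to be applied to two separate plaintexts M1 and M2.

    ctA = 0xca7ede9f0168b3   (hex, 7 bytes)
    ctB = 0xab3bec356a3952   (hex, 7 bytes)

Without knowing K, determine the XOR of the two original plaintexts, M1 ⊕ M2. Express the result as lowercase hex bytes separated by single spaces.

61 45 32 aa 6b 51 e1

ctA ⊕ ctB = (M1 ⊕ K) ⊕ (M2 ⊕ K) = M1 ⊕ M2 — the shared key cancels under XOR.
202 ^ 171 =  97
126 ^  59 =  69
222 ^ 236 =  50
159 ^  53 = 170
  1 ^ 106 = 107
104 ^  57 =  81
179 ^  82 = 225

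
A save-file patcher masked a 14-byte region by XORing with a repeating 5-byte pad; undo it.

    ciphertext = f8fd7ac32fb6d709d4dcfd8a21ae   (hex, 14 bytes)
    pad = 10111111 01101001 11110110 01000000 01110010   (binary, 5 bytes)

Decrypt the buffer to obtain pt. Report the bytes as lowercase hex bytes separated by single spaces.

47 94 8c 83 5d 09 be ff 94 ae 42 e3 d7 ee

The 5-byte key repeats, so the effective keystream is bf 69 f6 40 72 bf 69 f6 40 72 bf 69 f6 40.
byte 0: f8 ^ bf = 47
byte 1: fd ^ 69 = 94
byte 2: 7a ^ f6 = 8c
byte 3: c3 ^ 40 = 83
byte 4: 2f ^ 72 = 5d
byte 5: b6 ^ bf = 09
byte 6: d7 ^ 69 = be
byte 7: 09 ^ f6 = ff
byte 8: d4 ^ 40 = 94
byte 9: dc ^ 72 = ae
byte 10: fd ^ bf = 42
byte 11: 8a ^ 69 = e3
byte 12: 21 ^ f6 = d7
byte 13: ae ^ 40 = ee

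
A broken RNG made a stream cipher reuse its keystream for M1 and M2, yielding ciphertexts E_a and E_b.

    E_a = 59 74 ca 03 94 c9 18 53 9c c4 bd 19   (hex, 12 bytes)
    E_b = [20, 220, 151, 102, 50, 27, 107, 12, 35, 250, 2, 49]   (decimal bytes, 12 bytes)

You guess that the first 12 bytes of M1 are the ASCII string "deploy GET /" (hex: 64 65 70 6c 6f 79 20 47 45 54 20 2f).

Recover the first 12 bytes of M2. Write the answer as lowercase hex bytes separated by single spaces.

First, E_a ⊕ E_b = (M1 ⊕ K) ⊕ (M2 ⊕ K) = M1 ⊕ M2, so the key drops out. Then M2 = (M1 ⊕ M2) ⊕ M1 over the first 12 bytes.
byte 0: (59 ⊕ 14) ⊕ 64 = 4d ⊕ 64 = 29
byte 1: (74 ⊕ dc) ⊕ 65 = a8 ⊕ 65 = cd
byte 2: (ca ⊕ 97) ⊕ 70 = 5d ⊕ 70 = 2d
byte 3: (03 ⊕ 66) ⊕ 6c = 65 ⊕ 6c = 09
byte 4: (94 ⊕ 32) ⊕ 6f = a6 ⊕ 6f = c9
byte 5: (c9 ⊕ 1b) ⊕ 79 = d2 ⊕ 79 = ab
byte 6: (18 ⊕ 6b) ⊕ 20 = 73 ⊕ 20 = 53
byte 7: (53 ⊕ 0c) ⊕ 47 = 5f ⊕ 47 = 18
byte 8: (9c ⊕ 23) ⊕ 45 = bf ⊕ 45 = fa
byte 9: (c4 ⊕ fa) ⊕ 54 = 3e ⊕ 54 = 6a
byte 10: (bd ⊕ 02) ⊕ 20 = bf ⊕ 20 = 9f
byte 11: (19 ⊕ 31) ⊕ 2f = 28 ⊕ 2f = 07

29 cd 2d 09 c9 ab 53 18 fa 6a 9f 07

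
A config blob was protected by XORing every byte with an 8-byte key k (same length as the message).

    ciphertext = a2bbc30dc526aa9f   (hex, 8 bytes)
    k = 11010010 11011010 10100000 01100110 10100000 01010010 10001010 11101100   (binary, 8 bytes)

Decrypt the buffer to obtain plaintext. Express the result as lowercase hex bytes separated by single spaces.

10100010 ^ 11010010 = 01110000
10111011 ^ 11011010 = 01100001
11000011 ^ 10100000 = 01100011
00001101 ^ 01100110 = 01101011
11000101 ^ 10100000 = 01100101
00100110 ^ 01010010 = 01110100
10101010 ^ 10001010 = 00100000
10011111 ^ 11101100 = 01110011

70 61 63 6b 65 74 20 73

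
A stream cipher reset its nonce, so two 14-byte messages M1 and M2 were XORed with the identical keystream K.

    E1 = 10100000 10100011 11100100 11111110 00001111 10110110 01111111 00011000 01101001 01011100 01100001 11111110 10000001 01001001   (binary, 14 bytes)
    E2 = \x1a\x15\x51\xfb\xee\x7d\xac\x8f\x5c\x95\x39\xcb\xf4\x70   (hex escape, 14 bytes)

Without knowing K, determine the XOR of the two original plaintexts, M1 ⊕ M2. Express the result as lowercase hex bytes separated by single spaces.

E1 ⊕ E2 = (M1 ⊕ K) ⊕ (M2 ⊕ K) = M1 ⊕ M2 — the shared key cancels under XOR.
byte 0: 160 XOR  26 = 186
byte 1: 163 XOR  21 = 182
byte 2: 228 XOR  81 = 181
byte 3: 254 XOR 251 =   5
byte 4:  15 XOR 238 = 225
byte 5: 182 XOR 125 = 203
byte 6: 127 XOR 172 = 211
byte 7:  24 XOR 143 = 151
byte 8: 105 XOR  92 =  53
byte 9:  92 XOR 149 = 201
byte 10:  97 XOR  57 =  88
byte 11: 254 XOR 203 =  53
byte 12: 129 XOR 244 = 117
byte 13:  73 XOR 112 =  57

ba b6 b5 05 e1 cb d3 97 35 c9 58 35 75 39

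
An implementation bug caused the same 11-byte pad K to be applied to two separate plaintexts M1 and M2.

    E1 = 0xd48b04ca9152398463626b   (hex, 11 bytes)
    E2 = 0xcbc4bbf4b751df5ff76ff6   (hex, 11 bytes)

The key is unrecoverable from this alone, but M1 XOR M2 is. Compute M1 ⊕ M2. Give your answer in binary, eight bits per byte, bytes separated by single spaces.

00011111 01001111 10111111 00111110 00100110 00000011 11100110 11011011 10010100 00001101 10011101

E1 ⊕ E2 = (M1 ⊕ K) ⊕ (M2 ⊕ K) = M1 ⊕ M2 — the shared key cancels under XOR.
212 XOR 203 =  31
139 XOR 196 =  79
  4 XOR 187 = 191
202 XOR 244 =  62
145 XOR 183 =  38
 82 XOR  81 =   3
 57 XOR 223 = 230
132 XOR  95 = 219
 99 XOR 247 = 148
 98 XOR 111 =  13
107 XOR 246 = 157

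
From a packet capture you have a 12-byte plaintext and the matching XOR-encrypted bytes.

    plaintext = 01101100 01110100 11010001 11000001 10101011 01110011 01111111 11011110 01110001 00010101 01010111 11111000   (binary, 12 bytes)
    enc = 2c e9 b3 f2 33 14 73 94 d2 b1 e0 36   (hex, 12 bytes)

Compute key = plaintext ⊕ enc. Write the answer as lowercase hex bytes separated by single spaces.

Since enc = plaintext ⊕ key, XORing both sides with plaintext gives key = plaintext ⊕ enc.
byte 0: 108 XOR  44 =  64
byte 1: 116 XOR 233 = 157
byte 2: 209 XOR 179 =  98
byte 3: 193 XOR 242 =  51
byte 4: 171 XOR  51 = 152
byte 5: 115 XOR  20 = 103
byte 6: 127 XOR 115 =  12
byte 7: 222 XOR 148 =  74
byte 8: 113 XOR 210 = 163
byte 9:  21 XOR 177 = 164
byte 10:  87 XOR 224 = 183
byte 11: 248 XOR  54 = 206

40 9d 62 33 98 67 0c 4a a3 a4 b7 ce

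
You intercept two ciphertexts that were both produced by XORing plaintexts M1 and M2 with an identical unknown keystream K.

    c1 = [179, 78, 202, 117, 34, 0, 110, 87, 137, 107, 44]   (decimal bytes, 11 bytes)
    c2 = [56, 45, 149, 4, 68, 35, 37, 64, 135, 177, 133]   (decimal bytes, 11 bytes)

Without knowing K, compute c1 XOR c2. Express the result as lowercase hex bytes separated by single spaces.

c1 ⊕ c2 = (M1 ⊕ K) ⊕ (M2 ⊕ K) = M1 ⊕ M2 — the shared key cancels under XOR.
10110011 xor 00111000 = 10001011
01001110 xor 00101101 = 01100011
11001010 xor 10010101 = 01011111
01110101 xor 00000100 = 01110001
00100010 xor 01000100 = 01100110
00000000 xor 00100011 = 00100011
01101110 xor 00100101 = 01001011
01010111 xor 01000000 = 00010111
10001001 xor 10000111 = 00001110
01101011 xor 10110001 = 11011010
00101100 xor 10000101 = 10101001

8b 63 5f 71 66 23 4b 17 0e da a9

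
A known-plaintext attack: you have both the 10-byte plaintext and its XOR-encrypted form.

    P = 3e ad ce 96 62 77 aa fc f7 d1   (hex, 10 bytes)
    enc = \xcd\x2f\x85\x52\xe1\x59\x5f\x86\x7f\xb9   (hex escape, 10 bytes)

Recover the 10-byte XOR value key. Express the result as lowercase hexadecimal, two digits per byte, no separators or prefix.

f3824bc4832ef57a8868

Since enc = P ⊕ key, XORing both sides with P gives key = P ⊕ enc.
3e ⊕ cd = f3
ad ⊕ 2f = 82
ce ⊕ 85 = 4b
96 ⊕ 52 = c4
62 ⊕ e1 = 83
77 ⊕ 59 = 2e
aa ⊕ 5f = f5
fc ⊕ 86 = 7a
f7 ⊕ 7f = 88
d1 ⊕ b9 = 68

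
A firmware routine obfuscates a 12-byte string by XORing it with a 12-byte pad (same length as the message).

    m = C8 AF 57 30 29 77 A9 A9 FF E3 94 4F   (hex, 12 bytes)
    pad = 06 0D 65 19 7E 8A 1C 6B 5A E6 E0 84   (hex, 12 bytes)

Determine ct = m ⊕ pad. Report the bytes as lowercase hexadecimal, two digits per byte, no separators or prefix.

XOR is its own inverse, so applying the key byte-wise gives the result directly.
11001000 ^ 00000110 = 11001110
10101111 ^ 00001101 = 10100010
01010111 ^ 01100101 = 00110010
00110000 ^ 00011001 = 00101001
00101001 ^ 01111110 = 01010111
01110111 ^ 10001010 = 11111101
10101001 ^ 00011100 = 10110101
10101001 ^ 01101011 = 11000010
11111111 ^ 01011010 = 10100101
11100011 ^ 11100110 = 00000101
10010100 ^ 11100000 = 01110100
01001111 ^ 10000100 = 11001011

cea2322957fdb5c2a50574cb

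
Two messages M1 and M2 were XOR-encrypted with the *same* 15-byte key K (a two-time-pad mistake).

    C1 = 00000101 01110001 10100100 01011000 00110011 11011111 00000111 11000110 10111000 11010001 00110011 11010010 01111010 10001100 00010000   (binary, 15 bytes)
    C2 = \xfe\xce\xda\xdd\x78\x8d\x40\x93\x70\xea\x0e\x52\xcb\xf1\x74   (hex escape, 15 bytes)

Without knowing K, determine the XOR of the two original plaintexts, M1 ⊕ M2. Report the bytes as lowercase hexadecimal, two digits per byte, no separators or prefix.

fbbf7e854b524755c83b3d80b17d64

C1 ⊕ C2 = (M1 ⊕ K) ⊕ (M2 ⊕ K) = M1 ⊕ M2 — the shared key cancels under XOR.
byte 0: 05 ^ fe = fb
byte 1: 71 ^ ce = bf
byte 2: a4 ^ da = 7e
byte 3: 58 ^ dd = 85
byte 4: 33 ^ 78 = 4b
byte 5: df ^ 8d = 52
byte 6: 07 ^ 40 = 47
byte 7: c6 ^ 93 = 55
byte 8: b8 ^ 70 = c8
byte 9: d1 ^ ea = 3b
byte 10: 33 ^ 0e = 3d
byte 11: d2 ^ 52 = 80
byte 12: 7a ^ cb = b1
byte 13: 8c ^ f1 = 7d
byte 14: 10 ^ 74 = 64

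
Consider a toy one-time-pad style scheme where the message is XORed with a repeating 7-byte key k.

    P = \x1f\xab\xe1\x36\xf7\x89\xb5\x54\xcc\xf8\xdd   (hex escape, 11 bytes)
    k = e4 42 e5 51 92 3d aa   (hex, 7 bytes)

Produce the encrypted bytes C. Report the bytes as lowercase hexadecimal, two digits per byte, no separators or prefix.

The 7-byte key repeats, so the effective keystream is e4 42 e5 51 92 3d aa e4 42 e5 51.
byte 0: 1f xor e4 = fb
byte 1: ab xor 42 = e9
byte 2: e1 xor e5 = 04
byte 3: 36 xor 51 = 67
byte 4: f7 xor 92 = 65
byte 5: 89 xor 3d = b4
byte 6: b5 xor aa = 1f
byte 7: 54 xor e4 = b0
byte 8: cc xor 42 = 8e
byte 9: f8 xor e5 = 1d
byte 10: dd xor 51 = 8c

fbe9046765b41fb08e1d8c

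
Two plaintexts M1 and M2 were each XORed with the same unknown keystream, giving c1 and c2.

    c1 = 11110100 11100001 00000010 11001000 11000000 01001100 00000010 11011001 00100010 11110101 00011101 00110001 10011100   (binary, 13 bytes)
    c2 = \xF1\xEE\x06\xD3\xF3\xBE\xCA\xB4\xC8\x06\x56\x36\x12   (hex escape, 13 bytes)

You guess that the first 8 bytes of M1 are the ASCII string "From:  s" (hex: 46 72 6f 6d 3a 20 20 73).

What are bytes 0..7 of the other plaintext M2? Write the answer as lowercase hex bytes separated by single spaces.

First, c1 ⊕ c2 = (M1 ⊕ K) ⊕ (M2 ⊕ K) = M1 ⊕ M2, so the key drops out. Then M2 = (M1 ⊕ M2) ⊕ M1 over the first 8 bytes.
byte 0: (f4 xor f1) xor 46 = 05 xor 46 = 43
byte 1: (e1 xor ee) xor 72 = 0f xor 72 = 7d
byte 2: (02 xor 06) xor 6f = 04 xor 6f = 6b
byte 3: (c8 xor d3) xor 6d = 1b xor 6d = 76
byte 4: (c0 xor f3) xor 3a = 33 xor 3a = 09
byte 5: (4c xor be) xor 20 = f2 xor 20 = d2
byte 6: (02 xor ca) xor 20 = c8 xor 20 = e8
byte 7: (d9 xor b4) xor 73 = 6d xor 73 = 1e

43 7d 6b 76 09 d2 e8 1e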